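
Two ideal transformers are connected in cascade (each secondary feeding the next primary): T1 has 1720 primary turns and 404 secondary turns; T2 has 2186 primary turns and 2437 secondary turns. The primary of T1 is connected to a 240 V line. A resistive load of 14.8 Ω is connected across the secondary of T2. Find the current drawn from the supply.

I_supply ≈ 1.11 A

Secondary of T1: V = 240.00 × 404/1720 = 56.372 V.
Secondary of T2: V = 56.372 × 2437/2186 = 62.845 V.
I_load = 62.845/14.8 = 4.2463 A, so P_out = 62.845 × 4.2463 = 266.86 W.
All ideal ⇒ P_in = P_out, so I_supply = 266.86/240 = 1.11 A.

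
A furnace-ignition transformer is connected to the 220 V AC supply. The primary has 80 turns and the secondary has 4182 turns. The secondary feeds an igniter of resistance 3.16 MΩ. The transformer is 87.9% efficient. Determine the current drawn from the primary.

I_p ≈ 0.216 A

V_s = 220 × 4182/80 = 11500 V.
I_s = V_s/R = 11500/(3.16×10^6) = 0.0036394 A.
P_out = V_s I_s = 11500 × 0.0036394 = 41.855 W.
P_in = P_out/η = 41.855/0.879 = 47.617 W.
I_p = P_in/V_p = 47.617/220 = 0.216 A.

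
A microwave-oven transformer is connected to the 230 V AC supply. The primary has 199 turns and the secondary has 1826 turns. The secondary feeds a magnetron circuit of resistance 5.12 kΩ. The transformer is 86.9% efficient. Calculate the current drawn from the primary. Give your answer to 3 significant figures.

I_p ≈ 4.35 A

V_s = 230 × 1826/199 = 2110.5 V.
I_s = V_s/R = 2110.5/5120 = 0.41220 A.
P_out = V_s I_s = 2110.5 × 0.41220 = 869.92 W.
P_in = P_out/η = 869.92/0.869 = 1001.1 W.
I_p = P_in/V_p = 1001.1/230 = 4.35 A.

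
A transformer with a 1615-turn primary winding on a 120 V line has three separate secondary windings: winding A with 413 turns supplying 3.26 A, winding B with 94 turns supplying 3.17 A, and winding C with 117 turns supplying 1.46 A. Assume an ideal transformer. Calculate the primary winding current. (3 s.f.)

I_p ≈ 1.12 A

V_A = 120 × 413/1615 = 30.687 V; V_B = 120 × 94/1615 = 6.9845 V; V_C = 120 × 117/1615 = 8.6935 V.
P_out = V_A I_A + V_B I_B + V_C I_C = 30.687×3.26 + 6.9845×3.17 + 8.6935×1.46 = 100.04 + 22.141 + 12.693 = 134.87 W.
Ideal ⇒ P_in = P_out, so I_p = P_out/V_p = 134.87/120 = 1.12 A.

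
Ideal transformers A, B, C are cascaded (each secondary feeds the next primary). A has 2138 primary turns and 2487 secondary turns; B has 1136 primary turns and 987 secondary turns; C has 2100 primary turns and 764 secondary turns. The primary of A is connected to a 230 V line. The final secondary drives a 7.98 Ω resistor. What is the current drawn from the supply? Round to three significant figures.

I_supply ≈ 3.90 A

After A: V = 230.00 × 2487/2138 = 267.54 V.
After B: V = 267.54 × 987/1136 = 232.45 V.
After C: V = 232.45 × 764/2100 = 84.569 V.
I_load = 84.569/7.98 = 10.598 A, so P_out = 84.569 × 10.598 = 896.22 W.
All ideal ⇒ P_in = P_out, so I_supply = 896.22/230 = 3.90 A.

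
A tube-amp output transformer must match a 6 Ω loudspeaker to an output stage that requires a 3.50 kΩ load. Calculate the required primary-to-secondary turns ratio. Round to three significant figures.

Z_p/Z_s = (N_p/N_s)², so N_p/N_s = √(3500/6) = √583 = 24.2.

N_p/N_s ≈ 24.2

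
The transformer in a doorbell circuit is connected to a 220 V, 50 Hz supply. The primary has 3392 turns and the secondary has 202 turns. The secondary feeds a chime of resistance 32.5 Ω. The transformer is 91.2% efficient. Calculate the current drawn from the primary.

V_s = 220 × 202/3392 = 13.101 V.
I_s = V_s/R = 13.101/32.5 = 0.40312 A.
P_out = V_s I_s = 13.101 × 0.40312 = 5.2814 W.
P_in = P_out/η = 5.2814/0.912 = 5.7911 W.
I_p = P_in/V_p = 5.7911/220 = 0.0263 A.

I_p ≈ 0.0263 A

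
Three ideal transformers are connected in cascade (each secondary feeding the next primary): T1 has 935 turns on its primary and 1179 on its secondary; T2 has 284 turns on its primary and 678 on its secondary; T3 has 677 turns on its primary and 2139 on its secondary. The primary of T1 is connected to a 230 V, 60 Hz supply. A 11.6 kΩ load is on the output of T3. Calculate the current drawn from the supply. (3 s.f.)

After T1: V = 230.00 × 1179/935 = 290.02 V.
After T2: V = 290.02 × 678/284 = 692.38 V.
After T3: V = 692.38 × 2139/677 = 2187.6 V.
I_load = 2187.6/11600 = 0.18858 A, so P_out = 2187.6 × 0.18858 = 412.54 W.
All ideal ⇒ P_in = P_out, so I_supply = 412.54/230 = 1.79 A.

I_supply ≈ 1.79 A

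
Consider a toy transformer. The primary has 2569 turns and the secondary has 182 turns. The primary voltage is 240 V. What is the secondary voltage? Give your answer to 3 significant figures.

V_s ≈ 17.0 V

V_s/V_p = N_s/N_p, so V_s = 240 × 182/2569 = 17.0 V.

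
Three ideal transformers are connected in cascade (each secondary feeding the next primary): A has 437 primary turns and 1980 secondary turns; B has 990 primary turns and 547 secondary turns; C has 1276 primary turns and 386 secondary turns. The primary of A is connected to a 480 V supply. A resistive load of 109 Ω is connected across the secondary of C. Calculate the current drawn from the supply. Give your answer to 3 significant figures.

Secondary of A: V = 480.00 × 1980/437 = 2174.8 V.
Secondary of B: V = 2174.8 × 547/990 = 1201.6 V.
Secondary of C: V = 1201.6 × 386/1276 = 363.51 V.
I_load = 363.51/109 = 3.3349 A, so P_out = 363.51 × 3.3349 = 1212.3 W.
All ideal ⇒ P_in = P_out, so I_supply = 1212.3/480 = 2.53 A.

I_supply ≈ 2.53 A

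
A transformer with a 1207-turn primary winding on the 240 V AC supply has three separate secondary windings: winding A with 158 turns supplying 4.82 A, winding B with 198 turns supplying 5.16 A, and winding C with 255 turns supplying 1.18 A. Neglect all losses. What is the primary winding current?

I_p ≈ 1.73 A

V_A = 240 × 158/1207 = 31.417 V; V_B = 240 × 198/1207 = 39.370 V; V_C = 240 × 255/1207 = 50.704 V.
P_out = V_A I_A + V_B I_B + V_C I_C = 31.417×4.82 + 39.370×5.16 + 50.704×1.18 = 151.43 + 203.15 + 59.831 = 414.41 W.
Ideal ⇒ P_in = P_out, so I_p = P_out/V_p = 414.41/240 = 1.73 A.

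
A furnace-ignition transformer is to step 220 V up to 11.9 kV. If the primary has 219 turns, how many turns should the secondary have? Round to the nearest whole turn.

N_s = 11846 turns

N_s/N_p = V_s/V_p, so N_s = 219 × 11900/220 = 11845.9 ≈ 11846 turns.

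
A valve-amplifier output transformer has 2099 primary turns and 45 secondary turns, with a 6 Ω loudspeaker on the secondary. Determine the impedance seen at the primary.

Z_p = (N_p/N_s)² × Z_s = (2099/45)² × 6 = 13100 Ω.

Z_p ≈ 13100 Ω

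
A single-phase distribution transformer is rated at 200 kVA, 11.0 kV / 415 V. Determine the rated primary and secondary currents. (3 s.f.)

I_p ≈ 18.2 A, I_s ≈ 482 A

I_p = S/V_p = 200000/11000 = 18.2 A.
I_s = S/V_s = 200000/415 = 482 A.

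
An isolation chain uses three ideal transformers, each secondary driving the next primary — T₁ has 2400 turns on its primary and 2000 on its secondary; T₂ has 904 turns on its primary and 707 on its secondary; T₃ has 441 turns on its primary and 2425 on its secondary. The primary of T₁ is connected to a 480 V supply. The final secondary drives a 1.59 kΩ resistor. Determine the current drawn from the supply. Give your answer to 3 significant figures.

I_supply ≈ 3.88 A

After T₁: V = 480.00 × 2000/2400 = 400.00 V.
After T₂: V = 400.00 × 707/904 = 312.83 V.
After T₃: V = 312.83 × 2425/441 = 1720.2 V.
I_load = 1720.2/1590 = 1.0819 A, so P_out = 1720.2 × 1.0819 = 1861.1 W.
All ideal ⇒ P_in = P_out, so I_supply = 1861.1/480 = 3.88 A.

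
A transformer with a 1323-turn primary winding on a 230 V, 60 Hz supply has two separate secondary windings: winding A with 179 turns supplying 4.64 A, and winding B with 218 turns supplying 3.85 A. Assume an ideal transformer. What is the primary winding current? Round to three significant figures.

V_A = 230 × 179/1323 = 31.119 V; V_B = 230 × 218/1323 = 37.899 V.
P_out = V_A I_A + V_B I_B = 31.119×4.64 + 37.899×3.85 = 144.39 + 145.91 = 290.30 W.
Ideal ⇒ P_in = P_out, so I_p = P_out/V_p = 290.30/230 = 1.26 A.

I_p ≈ 1.26 A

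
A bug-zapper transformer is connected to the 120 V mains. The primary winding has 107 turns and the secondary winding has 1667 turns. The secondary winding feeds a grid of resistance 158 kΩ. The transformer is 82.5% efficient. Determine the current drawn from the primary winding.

I_p ≈ 0.223 A

V_s = 120 × 1667/107 = 1869.5 V.
I_s = V_s/R = 1869.5/158000 = 0.011832 A.
P_out = V_s I_s = 1869.5 × 0.011832 = 22.121 W.
P_in = P_out/η = 22.121/0.825 = 26.814 W.
I_p = P_in/V_p = 26.814/120 = 0.223 A.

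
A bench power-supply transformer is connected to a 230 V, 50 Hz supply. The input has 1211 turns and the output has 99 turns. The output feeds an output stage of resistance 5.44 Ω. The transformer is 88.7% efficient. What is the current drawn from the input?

I_in ≈ 0.319 A

V_out = 230 × 99/1211 = 18.803 V.
I_out = V_out/R = 18.803/5.44 = 3.4564 A.
P_out = V_out I_out = 18.803 × 3.4564 = 64.989 W.
P_in = P_out/η = 64.989/0.887 = 73.268 W.
I_in = P_in/V_in = 73.268/230 = 0.319 A.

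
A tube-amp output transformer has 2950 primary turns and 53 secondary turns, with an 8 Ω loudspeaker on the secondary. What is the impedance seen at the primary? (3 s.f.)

Z_p ≈ 24800 Ω

Z_p = (N_p/N_s)² × Z_s = (2950/53)² × 8 = 24800 Ω.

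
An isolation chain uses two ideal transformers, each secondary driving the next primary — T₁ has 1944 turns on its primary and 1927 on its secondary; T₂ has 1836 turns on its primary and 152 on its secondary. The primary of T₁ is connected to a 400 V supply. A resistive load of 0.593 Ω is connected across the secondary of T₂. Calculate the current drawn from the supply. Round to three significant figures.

Secondary of T₁: V = 400.00 × 1927/1944 = 396.50 V.
Secondary of T₂: V = 396.50 × 152/1836 = 32.826 V.
I_load = 32.826/0.593 = 55.356 A, so P_out = 32.826 × 55.356 = 1817.1 W.
All ideal ⇒ P_in = P_out, so I_supply = 1817.1/400 = 4.54 A.

I_supply ≈ 4.54 A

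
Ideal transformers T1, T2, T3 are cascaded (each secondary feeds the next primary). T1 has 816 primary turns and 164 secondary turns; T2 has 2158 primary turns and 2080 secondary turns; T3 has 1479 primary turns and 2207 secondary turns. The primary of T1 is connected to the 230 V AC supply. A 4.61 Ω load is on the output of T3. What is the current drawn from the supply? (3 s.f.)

I_supply ≈ 4.17 A

After T1: V = 230.00 × 164/816 = 46.225 V.
After T2: V = 46.225 × 2080/2158 = 44.555 V.
After T3: V = 44.555 × 2207/1479 = 66.486 V.
I_load = 66.486/4.61 = 14.422 A, so P_out = 66.486 × 14.422 = 958.86 W.
All ideal ⇒ P_in = P_out, so I_supply = 958.86/230 = 4.17 A.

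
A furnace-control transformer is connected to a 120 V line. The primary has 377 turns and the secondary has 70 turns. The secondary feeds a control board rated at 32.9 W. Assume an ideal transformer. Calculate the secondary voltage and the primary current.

V_s = V_p × N_s/N_p = 120 × 70/377 = 22.281 V.
I_s = P/V_s = 32.9/22.281 = 1.4766 A.
I_p = I_s × N_s/N_p = 1.4766 × 70/377 = 0.274 A.

V_s ≈ 22.3 V, I_p ≈ 0.274 A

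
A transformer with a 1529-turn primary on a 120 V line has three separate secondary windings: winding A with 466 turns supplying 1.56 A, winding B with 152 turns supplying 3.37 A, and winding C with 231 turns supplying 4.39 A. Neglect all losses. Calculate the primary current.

I_p ≈ 1.47 A

V_A = 120 × 466/1529 = 36.573 V; V_B = 120 × 152/1529 = 11.929 V; V_C = 120 × 231/1529 = 18.129 V.
P_out = V_A I_A + V_B I_B + V_C I_C = 36.573×1.56 + 11.929×3.37 + 18.129×4.39 = 57.054 + 40.202 + 79.588 = 176.84 W.
Ideal ⇒ P_in = P_out, so I_p = P_out/V_p = 176.84/120 = 1.47 A.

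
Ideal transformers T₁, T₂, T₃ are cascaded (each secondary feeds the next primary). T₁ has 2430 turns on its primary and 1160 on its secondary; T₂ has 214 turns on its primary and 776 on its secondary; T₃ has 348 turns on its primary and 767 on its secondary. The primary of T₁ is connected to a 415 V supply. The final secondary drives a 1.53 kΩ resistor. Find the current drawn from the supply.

Secondary of T₁: V = 415.00 × 1160/2430 = 198.11 V.
Secondary of T₂: V = 198.11 × 776/214 = 718.37 V.
Secondary of T₃: V = 718.37 × 767/348 = 1583.3 V.
I_load = 1583.3/1530 = 1.0348 A, so P_out = 1583.3 × 1.0348 = 1638.5 W.
All ideal ⇒ P_in = P_out, so I_supply = 1638.5/415 = 3.95 A.

I_supply ≈ 3.95 A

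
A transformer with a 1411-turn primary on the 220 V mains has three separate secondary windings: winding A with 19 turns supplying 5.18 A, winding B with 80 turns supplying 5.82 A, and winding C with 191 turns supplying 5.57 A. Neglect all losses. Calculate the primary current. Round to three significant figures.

V_A = 220 × 19/1411 = 2.9624 V; V_B = 220 × 80/1411 = 12.473 V; V_C = 220 × 191/1411 = 29.780 V.
P_out = V_A I_A + V_B I_B + V_C I_C = 2.9624×5.18 + 12.473×5.82 + 29.780×5.57 = 15.345 + 72.595 + 165.88 = 253.82 W.
Ideal ⇒ P_in = P_out, so I_p = P_out/V_p = 253.82/220 = 1.15 A.

I_p ≈ 1.15 A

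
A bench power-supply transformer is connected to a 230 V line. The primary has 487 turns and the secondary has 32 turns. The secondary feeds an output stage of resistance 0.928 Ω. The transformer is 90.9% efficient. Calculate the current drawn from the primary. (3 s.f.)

V_s = 230 × 32/487 = 15.113 V.
I_s = V_s/R = 15.113/0.928 = 16.285 A.
P_out = V_s I_s = 15.113 × 16.285 = 246.12 W.
P_in = P_out/η = 246.12/0.909 = 270.76 W.
I_p = P_in/V_p = 270.76/230 = 1.18 A.

I_p ≈ 1.18 A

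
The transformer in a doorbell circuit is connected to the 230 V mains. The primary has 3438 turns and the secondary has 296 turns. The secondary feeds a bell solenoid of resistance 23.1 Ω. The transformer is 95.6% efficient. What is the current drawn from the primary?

I_p ≈ 0.0772 A

V_s = 230 × 296/3438 = 19.802 V.
I_s = V_s/R = 19.802/23.1 = 0.85724 A.
P_out = V_s I_s = 19.802 × 0.85724 = 16.975 W.
P_in = P_out/η = 16.975/0.956 = 17.757 W.
I_p = P_in/V_p = 17.757/230 = 0.0772 A.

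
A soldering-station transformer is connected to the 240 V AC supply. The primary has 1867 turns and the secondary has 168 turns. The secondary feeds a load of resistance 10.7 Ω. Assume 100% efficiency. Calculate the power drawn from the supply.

V_s = V_p × N_s/N_p = 240 × 168/1867 = 21.596 V.
I_s = V_s/R = 21.596/10.7 = 2.0183 A.
I_p = I_s × N_s/N_p = 2.0183 × 168/1867 = 0.18162 A.
P = V_p I_p = 240 × 0.18162 = 43.6 W.

P ≈ 43.6 W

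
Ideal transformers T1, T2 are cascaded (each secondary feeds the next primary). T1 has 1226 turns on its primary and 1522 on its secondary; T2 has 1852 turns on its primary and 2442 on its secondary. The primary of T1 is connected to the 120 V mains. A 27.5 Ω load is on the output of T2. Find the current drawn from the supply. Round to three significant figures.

Secondary of T1: V = 120.00 × 1522/1226 = 148.97 V.
Secondary of T2: V = 148.97 × 2442/1852 = 196.43 V.
I_load = 196.43/27.5 = 7.1429 A, so P_out = 196.43 × 7.1429 = 1403.1 W.
All ideal ⇒ P_in = P_out, so I_supply = 1403.1/120 = 11.7 A.

I_supply ≈ 11.7 A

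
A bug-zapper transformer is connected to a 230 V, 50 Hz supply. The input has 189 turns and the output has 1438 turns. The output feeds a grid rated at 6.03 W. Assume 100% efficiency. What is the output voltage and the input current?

V_out = V_in × N_out/N_in = 230 × 1438/189 = 1749.9 V.
I_out = P/V_out = 6.03/1749.9 = 0.0034458 A.
I_in = I_out × N_out/N_in = 0.0034458 × 1438/189 = 0.0262 A.

V_out ≈ 1750 V, I_in ≈ 0.0262 A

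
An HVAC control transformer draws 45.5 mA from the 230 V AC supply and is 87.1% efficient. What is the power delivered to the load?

P_in = V_p I_p = 230 × 0.0455 = 10.465 W.
P_out = η P_in = 0.871 × 10.465 = 9.12 W.

P_out ≈ 9.12 W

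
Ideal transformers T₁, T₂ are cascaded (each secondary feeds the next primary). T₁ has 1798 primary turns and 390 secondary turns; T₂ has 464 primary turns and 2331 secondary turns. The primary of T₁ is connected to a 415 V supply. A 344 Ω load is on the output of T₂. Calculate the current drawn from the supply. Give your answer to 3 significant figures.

I_supply ≈ 1.43 A

After T₁: V = 415.00 × 390/1798 = 90.017 V.
After T₂: V = 90.017 × 2331/464 = 452.22 V.
I_load = 452.22/344 = 1.3146 A, so P_out = 452.22 × 1.3146 = 594.48 W.
All ideal ⇒ P_in = P_out, so I_supply = 594.48/415 = 1.43 A.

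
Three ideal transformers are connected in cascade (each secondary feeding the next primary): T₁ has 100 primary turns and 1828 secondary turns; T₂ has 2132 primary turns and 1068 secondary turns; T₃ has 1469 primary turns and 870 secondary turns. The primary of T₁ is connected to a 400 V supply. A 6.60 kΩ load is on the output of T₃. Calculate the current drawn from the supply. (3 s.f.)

I_supply ≈ 1.78 A

Secondary of T₁: V = 400.00 × 1828/100 = 7312.0 V.
Secondary of T₂: V = 7312.0 × 1068/2132 = 3662.9 V.
Secondary of T₃: V = 3662.9 × 870/1469 = 2169.3 V.
I_load = 2169.3/6600 = 0.32868 A, so P_out = 2169.3 × 0.32868 = 713.00 W.
All ideal ⇒ P_in = P_out, so I_supply = 713.00/400 = 1.78 A.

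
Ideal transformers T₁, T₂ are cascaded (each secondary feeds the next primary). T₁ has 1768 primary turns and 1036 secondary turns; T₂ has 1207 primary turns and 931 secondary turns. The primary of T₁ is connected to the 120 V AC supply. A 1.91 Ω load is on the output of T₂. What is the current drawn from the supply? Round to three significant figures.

I_supply ≈ 12.8 A

Secondary of T₁: V = 120.00 × 1036/1768 = 70.317 V.
Secondary of T₂: V = 70.317 × 931/1207 = 54.238 V.
I_load = 54.238/1.91 = 28.397 A, so P_out = 54.238 × 28.397 = 1540.2 W.
All ideal ⇒ P_in = P_out, so I_supply = 1540.2/120 = 12.8 A.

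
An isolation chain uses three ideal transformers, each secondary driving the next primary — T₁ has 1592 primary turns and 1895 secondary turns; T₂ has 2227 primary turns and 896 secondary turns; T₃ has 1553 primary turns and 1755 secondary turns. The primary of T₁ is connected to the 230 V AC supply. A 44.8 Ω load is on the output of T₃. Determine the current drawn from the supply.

I_supply ≈ 1.50 A

Secondary of T₁: V = 230.00 × 1895/1592 = 273.78 V.
Secondary of T₂: V = 273.78 × 896/2227 = 110.15 V.
Secondary of T₃: V = 110.15 × 1755/1553 = 124.48 V.
I_load = 124.48/44.8 = 2.7785 A, so P_out = 124.48 × 2.7785 = 345.86 W.
All ideal ⇒ P_in = P_out, so I_supply = 345.86/230 = 1.50 A.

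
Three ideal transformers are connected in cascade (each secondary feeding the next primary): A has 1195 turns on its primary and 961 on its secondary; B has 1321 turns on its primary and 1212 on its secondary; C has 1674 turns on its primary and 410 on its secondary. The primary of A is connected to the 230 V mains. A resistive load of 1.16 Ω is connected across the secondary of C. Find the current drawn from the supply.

Secondary of A: V = 230.00 × 961/1195 = 184.96 V.
Secondary of B: V = 184.96 × 1212/1321 = 169.70 V.
Secondary of C: V = 169.70 × 410/1674 = 41.563 V.
I_load = 41.563/1.16 = 35.831 A, so P_out = 41.563 × 35.831 = 1489.2 W.
All ideal ⇒ P_in = P_out, so I_supply = 1489.2/230 = 6.47 A.

I_supply ≈ 6.47 A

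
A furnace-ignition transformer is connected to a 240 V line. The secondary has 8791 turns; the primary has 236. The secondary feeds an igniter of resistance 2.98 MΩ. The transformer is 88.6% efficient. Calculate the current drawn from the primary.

V_s = 240 × 8791/236 = 8940.0 V.
I_s = V_s/R = 8940.0/(2.98×10^6) = 0.0030000 A.
P_out = V_s I_s = 8940.0 × 0.0030000 = 26.820 W.
P_in = P_out/η = 26.820/0.886 = 30.271 W.
I_p = P_in/V_p = 30.271/240 = 0.126 A.

I_p ≈ 0.126 A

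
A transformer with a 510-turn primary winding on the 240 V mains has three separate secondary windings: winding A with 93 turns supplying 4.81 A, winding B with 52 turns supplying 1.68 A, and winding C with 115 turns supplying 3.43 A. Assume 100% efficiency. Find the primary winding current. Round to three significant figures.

I_p ≈ 1.82 A

V_A = 240 × 93/510 = 43.765 V; V_B = 240 × 52/510 = 24.471 V; V_C = 240 × 115/510 = 54.118 V.
P_out = V_A I_A + V_B I_B + V_C I_C = 43.765×4.81 + 24.471×1.68 + 54.118×3.43 = 210.51 + 41.111 + 185.62 = 437.24 W.
Ideal ⇒ P_in = P_out, so I_p = P_out/V_p = 437.24/240 = 1.82 A.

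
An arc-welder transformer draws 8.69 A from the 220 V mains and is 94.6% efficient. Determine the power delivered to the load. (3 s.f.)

P_in = V_in I_in = 220 × 8.69 = 1911.8 W.
P_out = η P_in = 0.946 × 1911.8 = 1810 W.

P_out ≈ 1810 W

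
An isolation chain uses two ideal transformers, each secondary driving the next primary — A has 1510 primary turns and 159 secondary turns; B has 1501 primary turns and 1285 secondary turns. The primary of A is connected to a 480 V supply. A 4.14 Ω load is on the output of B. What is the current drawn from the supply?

I_supply ≈ 0.942 A

Secondary of A: V = 480.00 × 159/1510 = 50.543 V.
Secondary of B: V = 50.543 × 1285/1501 = 43.270 V.
I_load = 43.270/4.14 = 10.452 A, so P_out = 43.270 × 10.452 = 452.24 W.
All ideal ⇒ P_in = P_out, so I_supply = 452.24/480 = 0.942 A.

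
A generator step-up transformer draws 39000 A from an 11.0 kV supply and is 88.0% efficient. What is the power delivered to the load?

P_out ≈ 3.78×10^8 W

P_in = V_p I_p = 11000 × 39000 = 4.2900×10^8 W.
P_out = η P_in = 0.880 × 4.2900×10^8 = 3.78×10^8 W.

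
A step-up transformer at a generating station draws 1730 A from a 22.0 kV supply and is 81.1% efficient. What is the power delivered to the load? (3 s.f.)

P_out ≈ 3.09×10^7 W

P_in = V_in I_in = 22000 × 1730 = 3.8060×10^7 W.
P_out = η P_in = 0.811 × 3.8060×10^7 = 3.09×10^7 W.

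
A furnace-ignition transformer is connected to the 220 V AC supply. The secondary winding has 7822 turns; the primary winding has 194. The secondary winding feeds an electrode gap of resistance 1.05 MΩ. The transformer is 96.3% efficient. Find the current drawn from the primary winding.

I_p ≈ 0.354 A

V_s = 220 × 7822/194 = 8870.3 V.
I_s = V_s/R = 8870.3/(1.05×10^6) = 0.0084479 A.
P_out = V_s I_s = 8870.3 × 0.0084479 = 74.936 W.
P_in = P_out/η = 74.936/0.963 = 77.815 W.
I_p = P_in/V_p = 77.815/220 = 0.354 A.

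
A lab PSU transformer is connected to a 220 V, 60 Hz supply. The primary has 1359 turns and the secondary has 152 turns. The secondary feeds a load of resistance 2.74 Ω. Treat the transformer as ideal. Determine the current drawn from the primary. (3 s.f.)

I_p ≈ 1.00 A

V_s = V_p × N_s/N_p = 220 × 152/1359 = 24.606 V.
I_s = V_s/R = 24.606/2.74 = 8.9804 A.
For an ideal transformer I_p N_p = I_s N_s, so I_p = 8.9804 × 152/1359 = 1.00 A.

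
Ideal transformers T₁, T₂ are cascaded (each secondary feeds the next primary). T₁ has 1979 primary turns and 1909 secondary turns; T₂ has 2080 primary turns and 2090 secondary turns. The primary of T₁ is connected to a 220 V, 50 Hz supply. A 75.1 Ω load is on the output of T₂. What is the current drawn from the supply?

I_supply ≈ 2.75 A

After T₁: V = 220.00 × 1909/1979 = 212.22 V.
After T₂: V = 212.22 × 2090/2080 = 213.24 V.
I_load = 213.24/75.1 = 2.8394 A, so P_out = 213.24 × 2.8394 = 605.47 W.
All ideal ⇒ P_in = P_out, so I_supply = 605.47/220 = 2.75 A.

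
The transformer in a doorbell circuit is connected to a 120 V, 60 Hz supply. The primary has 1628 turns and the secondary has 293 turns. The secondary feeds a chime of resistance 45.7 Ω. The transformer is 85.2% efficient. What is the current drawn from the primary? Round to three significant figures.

V_s = 120 × 293/1628 = 21.597 V.
I_s = V_s/R = 21.597/45.7 = 0.47258 A.
P_out = V_s I_s = 21.597 × 0.47258 = 10.206 W.
P_in = P_out/η = 10.206/0.852 = 11.979 W.
I_p = P_in/V_p = 11.979/120 = 0.0998 A.

I_p ≈ 0.0998 A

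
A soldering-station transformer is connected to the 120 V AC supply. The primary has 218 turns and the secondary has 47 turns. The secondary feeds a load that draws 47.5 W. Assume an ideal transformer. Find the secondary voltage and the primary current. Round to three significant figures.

V_s ≈ 25.9 V, I_p ≈ 0.396 A

V_s = V_p × N_s/N_p = 120 × 47/218 = 25.872 V.
I_s = P/V_s = 47.5/25.872 = 1.8360 A.
I_p = I_s × N_s/N_p = 1.8360 × 47/218 = 0.396 A.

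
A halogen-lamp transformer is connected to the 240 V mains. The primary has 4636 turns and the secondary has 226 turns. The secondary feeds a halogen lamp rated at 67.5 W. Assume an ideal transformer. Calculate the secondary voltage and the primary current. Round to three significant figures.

V_s = V_p × N_s/N_p = 240 × 226/4636 = 11.700 V.
I_s = P/V_s = 67.5/11.700 = 5.7694 A.
I_p = I_s × N_s/N_p = 5.7694 × 226/4636 = 0.281 A.

V_s ≈ 11.7 V, I_p ≈ 0.281 A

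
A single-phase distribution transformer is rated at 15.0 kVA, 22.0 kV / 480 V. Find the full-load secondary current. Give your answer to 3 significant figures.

I_s = S/V_s = 15000/480 = 31.2 A.

I_s ≈ 31.2 A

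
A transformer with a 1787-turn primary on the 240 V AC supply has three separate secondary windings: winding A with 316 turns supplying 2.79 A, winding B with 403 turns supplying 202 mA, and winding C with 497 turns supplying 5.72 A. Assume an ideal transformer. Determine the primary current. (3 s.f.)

V_A = 240 × 316/1787 = 42.440 V; V_B = 240 × 403/1787 = 54.124 V; V_C = 240 × 497/1787 = 66.749 V.
P_out = V_A I_A + V_B I_B + V_C I_C = 42.440×2.79 + 54.124×0.202 + 66.749×5.72 = 118.41 + 10.933 + 381.80 = 511.14 W.
Ideal ⇒ P_in = P_out, so I_p = P_out/V_p = 511.14/240 = 2.13 A.

I_p ≈ 2.13 A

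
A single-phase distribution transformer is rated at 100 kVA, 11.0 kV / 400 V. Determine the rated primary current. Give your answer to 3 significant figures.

I_p ≈ 9.09 A

I_p = S/V_p = 100000/11000 = 9.09 A.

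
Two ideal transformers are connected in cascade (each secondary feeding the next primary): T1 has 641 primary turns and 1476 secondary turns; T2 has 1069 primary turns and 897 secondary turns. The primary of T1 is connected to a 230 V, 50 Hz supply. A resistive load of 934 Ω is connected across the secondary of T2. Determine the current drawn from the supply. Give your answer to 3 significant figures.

I_supply ≈ 0.919 A

Secondary of T1: V = 230.00 × 1476/641 = 529.61 V.
Secondary of T2: V = 529.61 × 897/1069 = 444.40 V.
I_load = 444.40/934 = 0.47580 A, so P_out = 444.40 × 0.47580 = 211.44 W.
All ideal ⇒ P_in = P_out, so I_supply = 211.44/230 = 0.919 A.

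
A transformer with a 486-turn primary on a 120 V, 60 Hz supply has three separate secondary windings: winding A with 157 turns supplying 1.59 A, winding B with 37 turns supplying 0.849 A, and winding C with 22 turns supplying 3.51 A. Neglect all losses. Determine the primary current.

I_p ≈ 0.737 A

V_A = 120 × 157/486 = 38.765 V; V_B = 120 × 37/486 = 9.1358 V; V_C = 120 × 22/486 = 5.4321 V.
P_out = V_A I_A + V_B I_B + V_C I_C = 38.765×1.59 + 9.1358×0.849 + 5.4321×3.51 = 61.637 + 7.7563 + 19.067 = 88.460 W.
Ideal ⇒ P_in = P_out, so I_p = P_out/V_p = 88.460/120 = 0.737 A.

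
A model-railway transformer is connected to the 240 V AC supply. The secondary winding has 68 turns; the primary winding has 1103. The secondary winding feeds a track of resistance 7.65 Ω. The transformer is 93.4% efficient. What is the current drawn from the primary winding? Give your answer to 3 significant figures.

V_s = 240 × 68/1103 = 14.796 V.
I_s = V_s/R = 14.796/7.65 = 1.9341 A.
P_out = V_s I_s = 14.796 × 1.9341 = 28.617 W.
P_in = P_out/η = 28.617/0.934 = 30.639 W.
I_p = P_in/V_p = 30.639/240 = 0.128 A.

I_p ≈ 0.128 A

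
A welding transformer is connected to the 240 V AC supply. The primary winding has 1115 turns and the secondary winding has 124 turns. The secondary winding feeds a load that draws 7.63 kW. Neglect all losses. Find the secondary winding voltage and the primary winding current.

V_s ≈ 26.7 V, I_p ≈ 31.8 A

V_s = V_p × N_s/N_p = 240 × 124/1115 = 26.691 V.
I_s = P/V_s = 7630/26.691 = 285.87 A.
I_p = I_s × N_s/N_p = 285.87 × 124/1115 = 31.8 A.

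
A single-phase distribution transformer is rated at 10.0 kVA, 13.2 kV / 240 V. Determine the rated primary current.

I_p ≈ 0.758 A

I_p = S/V_p = 10000/13200 = 0.758 A.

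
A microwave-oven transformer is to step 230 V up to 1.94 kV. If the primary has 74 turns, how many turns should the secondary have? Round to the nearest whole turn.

N_s = 624 turns

N_s/N_p = V_s/V_p, so N_s = 74 × 1940/230 = 624.2 ≈ 624 turns.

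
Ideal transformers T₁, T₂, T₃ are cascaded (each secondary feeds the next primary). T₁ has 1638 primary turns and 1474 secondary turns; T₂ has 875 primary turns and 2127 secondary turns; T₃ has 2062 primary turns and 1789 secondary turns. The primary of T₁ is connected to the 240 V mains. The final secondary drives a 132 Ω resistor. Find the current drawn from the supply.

I_supply ≈ 6.55 A

After T₁: V = 240.00 × 1474/1638 = 215.97 V.
After T₂: V = 215.97 × 2127/875 = 524.99 V.
After T₃: V = 524.99 × 1789/2062 = 455.49 V.
I_load = 455.49/132 = 3.4507 A, so P_out = 455.49 × 3.4507 = 1571.7 W.
All ideal ⇒ P_in = P_out, so I_supply = 1571.7/240 = 6.55 A.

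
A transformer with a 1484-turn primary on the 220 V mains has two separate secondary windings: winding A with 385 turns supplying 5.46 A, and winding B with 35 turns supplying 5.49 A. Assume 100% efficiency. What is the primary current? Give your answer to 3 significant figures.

V_A = 220 × 385/1484 = 57.075 V; V_B = 220 × 35/1484 = 5.1887 V.
P_out = V_A I_A + V_B I_B = 57.075×5.46 + 5.1887×5.49 = 311.63 + 28.486 = 340.12 W.
Ideal ⇒ P_in = P_out, so I_p = P_out/V_p = 340.12/220 = 1.55 A.

I_p ≈ 1.55 A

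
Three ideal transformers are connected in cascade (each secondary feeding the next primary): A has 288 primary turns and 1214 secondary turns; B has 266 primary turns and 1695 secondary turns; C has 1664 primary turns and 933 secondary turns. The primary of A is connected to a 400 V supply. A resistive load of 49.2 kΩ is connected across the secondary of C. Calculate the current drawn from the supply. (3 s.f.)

I_supply ≈ 1.84 A

Secondary of A: V = 400.00 × 1214/288 = 1686.1 V.
Secondary of B: V = 1686.1 × 1695/266 = 10744 V.
Secondary of C: V = 10744 × 933/1664 = 6024.2 V.
I_load = 6024.2/49200 = 0.12244 A, so P_out = 6024.2 × 0.12244 = 737.63 W.
All ideal ⇒ P_in = P_out, so I_supply = 737.63/400 = 1.84 A.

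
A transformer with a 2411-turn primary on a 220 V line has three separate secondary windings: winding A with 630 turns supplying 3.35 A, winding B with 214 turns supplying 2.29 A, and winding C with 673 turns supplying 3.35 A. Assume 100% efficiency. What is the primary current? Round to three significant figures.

V_A = 220 × 630/2411 = 57.487 V; V_B = 220 × 214/2411 = 19.527 V; V_C = 220 × 673/2411 = 61.410 V.
P_out = V_A I_A + V_B I_B + V_C I_C = 57.487×3.35 + 19.527×2.29 + 61.410×3.35 = 192.58 + 44.717 + 205.72 = 443.02 W.
Ideal ⇒ P_in = P_out, so I_p = P_out/V_p = 443.02/220 = 2.01 A.

I_p ≈ 2.01 A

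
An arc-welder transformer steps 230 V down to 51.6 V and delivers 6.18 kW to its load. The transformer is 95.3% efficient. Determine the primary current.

P_in = P_out/η = 6180/0.953 = 6484.8 W.
I_p = P_in/V_p = 6484.8/230 = 28.2 A.

I_p ≈ 28.2 A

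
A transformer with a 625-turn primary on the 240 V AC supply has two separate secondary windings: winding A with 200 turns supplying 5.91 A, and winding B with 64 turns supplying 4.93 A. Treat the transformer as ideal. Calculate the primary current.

I_p ≈ 2.40 A

V_A = 240 × 200/625 = 76.800 V; V_B = 240 × 64/625 = 24.576 V.
P_out = V_A I_A + V_B I_B = 76.800×5.91 + 24.576×4.93 = 453.89 + 121.16 = 575.05 W.
Ideal ⇒ P_in = P_out, so I_p = P_out/V_p = 575.05/240 = 2.40 A.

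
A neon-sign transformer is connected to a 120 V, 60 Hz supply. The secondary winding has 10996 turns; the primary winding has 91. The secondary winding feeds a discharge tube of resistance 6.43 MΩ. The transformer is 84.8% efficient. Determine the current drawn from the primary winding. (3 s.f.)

I_p ≈ 0.321 A

V_s = 120 × 10996/91 = 14500 V.
I_s = V_s/R = 14500/(6.43×10^6) = 0.0022551 A.
P_out = V_s I_s = 14500 × 0.0022551 = 32.699 W.
P_in = P_out/η = 32.699/0.848 = 38.560 W.
I_p = P_in/V_p = 38.560/120 = 0.321 A.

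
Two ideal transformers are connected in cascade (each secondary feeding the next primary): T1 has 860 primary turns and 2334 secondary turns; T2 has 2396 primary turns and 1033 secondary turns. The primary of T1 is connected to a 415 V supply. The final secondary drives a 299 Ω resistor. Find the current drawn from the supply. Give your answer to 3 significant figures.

I_supply ≈ 1.90 A

After T1: V = 415.00 × 2334/860 = 1126.3 V.
After T2: V = 1126.3 × 1033/2396 = 485.58 V.
I_load = 485.58/299 = 1.6240 A, so P_out = 485.58 × 1.6240 = 788.60 W.
All ideal ⇒ P_in = P_out, so I_supply = 788.60/415 = 1.90 A.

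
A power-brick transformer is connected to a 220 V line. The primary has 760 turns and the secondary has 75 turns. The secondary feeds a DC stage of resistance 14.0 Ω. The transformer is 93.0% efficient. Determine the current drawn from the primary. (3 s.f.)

V_s = 220 × 75/760 = 21.711 V.
I_s = V_s/R = 21.711/14.0 = 1.5508 A.
P_out = V_s I_s = 21.711 × 1.5508 = 33.668 W.
P_in = P_out/η = 33.668/0.930 = 36.202 W.
I_p = P_in/V_p = 36.202/220 = 0.165 A.

I_p ≈ 0.165 A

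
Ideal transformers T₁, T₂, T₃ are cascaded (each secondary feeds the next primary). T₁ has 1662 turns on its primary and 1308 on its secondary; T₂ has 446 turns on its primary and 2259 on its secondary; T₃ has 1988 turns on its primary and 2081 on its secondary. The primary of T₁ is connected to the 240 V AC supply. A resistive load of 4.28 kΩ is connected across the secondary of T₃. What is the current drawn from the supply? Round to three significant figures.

Secondary of T₁: V = 240.00 × 1308/1662 = 188.88 V.
Secondary of T₂: V = 188.88 × 2259/446 = 956.69 V.
Secondary of T₃: V = 956.69 × 2081/1988 = 1001.4 V.
I_load = 1001.4/4280 = 0.23398 A, so P_out = 1001.4 × 0.23398 = 234.32 W.
All ideal ⇒ P_in = P_out, so I_supply = 234.32/240 = 0.976 A.

I_supply ≈ 0.976 A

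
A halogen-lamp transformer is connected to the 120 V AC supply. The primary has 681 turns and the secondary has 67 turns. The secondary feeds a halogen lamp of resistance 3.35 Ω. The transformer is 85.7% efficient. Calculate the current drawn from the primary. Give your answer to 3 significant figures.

I_p ≈ 0.405 A

V_s = 120 × 67/681 = 11.806 V.
I_s = V_s/R = 11.806/3.35 = 3.5242 A.
P_out = V_s I_s = 11.806 × 3.5242 = 41.608 W.
P_in = P_out/η = 41.608/0.857 = 48.550 W.
I_p = P_in/V_p = 48.550/120 = 0.405 A.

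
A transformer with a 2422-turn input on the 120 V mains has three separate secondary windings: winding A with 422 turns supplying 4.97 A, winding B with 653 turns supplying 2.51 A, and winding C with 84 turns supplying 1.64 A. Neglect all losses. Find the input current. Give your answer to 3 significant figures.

V_A = 120 × 422/2422 = 20.908 V; V_B = 120 × 653/2422 = 32.353 V; V_C = 120 × 84/2422 = 4.1618 V.
P_out = V_A I_A + V_B I_B + V_C I_C = 20.908×4.97 + 32.353×2.51 + 4.1618×1.64 = 103.91 + 81.207 + 6.8254 = 191.95 W.
Ideal ⇒ P_in = P_out, so I_in = P_out/V_in = 191.95/120 = 1.60 A.

I_in ≈ 1.60 A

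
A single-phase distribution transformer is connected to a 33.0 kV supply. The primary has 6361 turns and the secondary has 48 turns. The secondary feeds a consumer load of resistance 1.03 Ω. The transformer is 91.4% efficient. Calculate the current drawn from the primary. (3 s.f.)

I_p ≈ 2.00 A

V_s = 33000 × 48/6361 = 249.02 V.
I_s = V_s/R = 249.02/1.03 = 241.76 A.
P_out = V_s I_s = 249.02 × 241.76 = 60204 W.
P_in = P_out/η = 60204/0.914 = 65868 W.
I_p = P_in/V_p = 65868/33000 = 2.00 A.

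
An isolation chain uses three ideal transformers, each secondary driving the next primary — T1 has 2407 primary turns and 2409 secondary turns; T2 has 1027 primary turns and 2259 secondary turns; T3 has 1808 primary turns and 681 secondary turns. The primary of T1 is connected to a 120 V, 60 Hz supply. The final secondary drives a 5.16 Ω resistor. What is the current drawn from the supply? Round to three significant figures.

I_supply ≈ 16.0 A

Secondary of T1: V = 120.00 × 2409/2407 = 120.10 V.
Secondary of T2: V = 120.10 × 2259/1027 = 264.17 V.
Secondary of T3: V = 264.17 × 681/1808 = 99.503 V.
I_load = 99.503/5.16 = 19.284 A, so P_out = 99.503 × 19.284 = 1918.8 W.
All ideal ⇒ P_in = P_out, so I_supply = 1918.8/120 = 16.0 A.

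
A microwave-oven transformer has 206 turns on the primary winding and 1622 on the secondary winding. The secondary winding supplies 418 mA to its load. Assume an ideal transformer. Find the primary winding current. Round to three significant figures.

I_p ≈ 3.29 A

For an ideal transformer I_p/I_s = N_s/N_p, so I_p = 0.418 × 1622/206 = 3.29 A.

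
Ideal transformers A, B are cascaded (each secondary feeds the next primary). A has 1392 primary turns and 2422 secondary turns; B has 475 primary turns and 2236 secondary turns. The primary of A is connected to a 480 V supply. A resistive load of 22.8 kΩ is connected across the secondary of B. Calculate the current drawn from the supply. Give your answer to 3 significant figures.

I_supply ≈ 1.41 A

Secondary of A: V = 480.00 × 2422/1392 = 835.17 V.
Secondary of B: V = 835.17 × 2236/475 = 3931.5 V.
I_load = 3931.5/22800 = 0.17243 A, so P_out = 3931.5 × 0.17243 = 677.91 W.
All ideal ⇒ P_in = P_out, so I_supply = 677.91/480 = 1.41 A.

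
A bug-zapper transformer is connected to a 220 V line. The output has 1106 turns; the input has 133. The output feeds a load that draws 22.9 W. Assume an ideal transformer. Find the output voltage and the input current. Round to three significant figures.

V_out = V_in × N_out/N_in = 220 × 1106/133 = 1829.5 V.
I_out = P/V_out = 22.9/1829.5 = 0.012517 A.
I_in = I_out × N_out/N_in = 0.012517 × 1106/133 = 0.104 A.

V_out ≈ 1830 V, I_in ≈ 0.104 A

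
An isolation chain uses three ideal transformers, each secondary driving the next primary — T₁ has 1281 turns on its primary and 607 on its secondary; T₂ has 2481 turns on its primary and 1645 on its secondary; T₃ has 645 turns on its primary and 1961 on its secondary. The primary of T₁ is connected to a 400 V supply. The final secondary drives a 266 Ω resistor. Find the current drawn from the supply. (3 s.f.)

Secondary of T₁: V = 400.00 × 607/1281 = 189.54 V.
Secondary of T₂: V = 189.54 × 1645/2481 = 125.67 V.
Secondary of T₃: V = 125.67 × 1961/645 = 382.08 V.
I_load = 382.08/266 = 1.4364 A, so P_out = 382.08 × 1.4364 = 548.82 W.
All ideal ⇒ P_in = P_out, so I_supply = 548.82/400 = 1.37 A.

I_supply ≈ 1.37 A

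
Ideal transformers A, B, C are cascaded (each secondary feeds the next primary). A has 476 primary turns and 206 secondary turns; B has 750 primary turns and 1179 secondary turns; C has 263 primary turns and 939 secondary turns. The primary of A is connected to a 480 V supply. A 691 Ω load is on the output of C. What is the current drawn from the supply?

Secondary of A: V = 480.00 × 206/476 = 207.73 V.
Secondary of B: V = 207.73 × 1179/750 = 326.55 V.
Secondary of C: V = 326.55 × 939/263 = 1165.9 V.
I_load = 1165.9/691 = 1.6873 A, so P_out = 1165.9 × 1.6873 = 1967.2 W.
All ideal ⇒ P_in = P_out, so I_supply = 1967.2/480 = 4.10 A.

I_supply ≈ 4.10 A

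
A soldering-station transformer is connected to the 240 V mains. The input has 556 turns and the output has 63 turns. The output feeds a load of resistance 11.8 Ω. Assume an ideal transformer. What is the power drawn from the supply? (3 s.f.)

V_out = V_in × N_out/N_in = 240 × 63/556 = 27.194 V.
I_out = V_out/R = 27.194/11.8 = 2.3046 A.
I_in = I_out × N_out/N_in = 2.3046 × 63/556 = 0.26113 A.
P = V_in I_in = 240 × 0.26113 = 62.7 W.

P ≈ 62.7 W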